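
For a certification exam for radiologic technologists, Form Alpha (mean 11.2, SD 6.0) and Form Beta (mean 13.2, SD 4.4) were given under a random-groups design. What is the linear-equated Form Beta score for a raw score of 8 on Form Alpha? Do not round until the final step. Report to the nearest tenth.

10.9

Linear equating: y = (SD_Y/SD_X)(x − M_X) + M_Y
y = (4.4/6.0)(8 − 11.2) + 13.2
y = 0.733333 × -3.2 + 13.2 = -2.3467 + 13.2 = 10.9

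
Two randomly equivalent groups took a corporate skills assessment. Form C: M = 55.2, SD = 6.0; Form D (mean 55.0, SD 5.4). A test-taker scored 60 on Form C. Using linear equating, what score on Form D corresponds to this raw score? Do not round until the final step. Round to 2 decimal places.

59.32

Linear equating: y = (SD_Y/SD_X)(x − M_X) + M_Y
y = (5.4/6.0)(60 − 55.2) + 55.0
y = 0.900000 × 4.8 + 55.0 = 4.3200 + 55.0 = 59.32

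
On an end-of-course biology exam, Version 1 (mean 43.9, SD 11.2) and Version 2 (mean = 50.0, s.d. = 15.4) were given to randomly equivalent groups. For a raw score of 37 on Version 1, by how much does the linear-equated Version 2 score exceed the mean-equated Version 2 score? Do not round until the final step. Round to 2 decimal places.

-2.59

Mean-equated: 37 + (50.0 − 43.9) = 43.10
Linear-equated: (15.4/11.2)(37 − 43.9) + 50.0 = 40.513
Difference = 40.513 − 43.10 = -2.59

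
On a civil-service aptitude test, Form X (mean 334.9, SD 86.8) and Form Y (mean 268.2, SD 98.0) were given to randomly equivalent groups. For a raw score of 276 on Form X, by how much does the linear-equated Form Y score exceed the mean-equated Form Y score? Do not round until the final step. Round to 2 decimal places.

Mean-equated: 276 + (268.2 − 334.9) = 209.30
Linear-equated: (98.0/86.8)(276 − 334.9) + 268.2 = 201.700
Difference = 201.700 − 209.30 = -7.60

-7.60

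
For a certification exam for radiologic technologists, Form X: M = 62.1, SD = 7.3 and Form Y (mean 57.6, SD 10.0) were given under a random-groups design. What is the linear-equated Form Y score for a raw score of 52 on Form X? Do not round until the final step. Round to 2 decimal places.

43.76

Linear equating: y = (SD_Y/SD_X)(x − M_X) + M_Y
y = (10.0/7.3)(52 − 62.1) + 57.6
y = 1.369863 × -10.1 + 57.6 = -13.8356 + 57.6 = 43.76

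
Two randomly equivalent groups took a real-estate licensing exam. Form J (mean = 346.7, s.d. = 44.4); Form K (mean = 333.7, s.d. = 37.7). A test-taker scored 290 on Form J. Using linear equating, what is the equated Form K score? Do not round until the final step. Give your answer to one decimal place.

285.6

Linear equating: y = (SD_Y/SD_X)(x − M_X) + M_Y
y = (37.7/44.4)(290 − 346.7) + 333.7
y = 0.849099 × -56.7 + 333.7 = -48.1439 + 333.7 = 285.6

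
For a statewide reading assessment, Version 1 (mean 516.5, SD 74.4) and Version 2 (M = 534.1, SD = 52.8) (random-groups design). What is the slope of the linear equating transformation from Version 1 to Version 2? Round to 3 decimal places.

0.710

A = SD_Y / SD_X = 52.8 / 74.4 = 0.710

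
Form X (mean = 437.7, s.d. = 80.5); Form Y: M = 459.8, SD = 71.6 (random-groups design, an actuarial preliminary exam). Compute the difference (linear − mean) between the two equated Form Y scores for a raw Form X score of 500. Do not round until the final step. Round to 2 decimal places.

Mean-equated: 500 + (459.8 − 437.7) = 522.10
Linear-equated: (71.6/80.5)(500 − 437.7) + 459.8 = 515.212
Difference = 515.212 − 522.10 = -6.89

-6.89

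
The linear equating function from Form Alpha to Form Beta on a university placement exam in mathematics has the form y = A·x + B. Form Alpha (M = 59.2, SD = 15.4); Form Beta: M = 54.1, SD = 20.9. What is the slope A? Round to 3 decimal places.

1.357

A = SD_Y / SD_X = 20.9 / 15.4 = 1.357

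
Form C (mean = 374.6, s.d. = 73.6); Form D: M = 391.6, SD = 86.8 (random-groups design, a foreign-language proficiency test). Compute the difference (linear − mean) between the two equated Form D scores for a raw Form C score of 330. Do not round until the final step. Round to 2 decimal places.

-8.00

Mean-equated: 330 + (391.6 − 374.6) = 347.00
Linear-equated: (86.8/73.6)(330 − 374.6) + 391.6 = 339.001
Difference = 339.001 − 347.00 = -8.00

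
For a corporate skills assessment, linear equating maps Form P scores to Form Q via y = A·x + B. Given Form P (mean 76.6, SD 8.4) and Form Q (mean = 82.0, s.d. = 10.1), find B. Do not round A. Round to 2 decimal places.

A = SD_Y / SD_X = 10.1 / 8.4 = 1.202381
B = M_Y − A·M_X = 82.0 − 1.202381 × 76.6 = -10.10

-10.10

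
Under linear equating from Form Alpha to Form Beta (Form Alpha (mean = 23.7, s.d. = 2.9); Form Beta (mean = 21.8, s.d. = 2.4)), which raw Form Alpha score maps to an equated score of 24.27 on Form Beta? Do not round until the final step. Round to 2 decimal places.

26.68

Invert y = (SD_Y/SD_X)(x − M_X) + M_Y:
x = (SD_X/SD_Y)(y − M_Y) + M_X = (2.9/2.4)(24.27 − 21.8) + 23.7
x = 1.208333 × 2.470 + 23.7 = 26.68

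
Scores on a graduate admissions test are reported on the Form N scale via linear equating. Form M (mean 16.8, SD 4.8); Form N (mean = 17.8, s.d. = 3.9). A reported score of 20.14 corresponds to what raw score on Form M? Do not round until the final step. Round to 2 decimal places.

Invert y = (SD_Y/SD_X)(x − M_X) + M_Y:
x = (SD_X/SD_Y)(y − M_Y) + M_X = (4.8/3.9)(20.14 − 17.8) + 16.8
x = 1.230769 × 2.340 + 16.8 = 19.68

19.68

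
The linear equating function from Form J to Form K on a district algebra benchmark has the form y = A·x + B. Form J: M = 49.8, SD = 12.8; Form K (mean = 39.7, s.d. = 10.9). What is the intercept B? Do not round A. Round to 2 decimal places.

-2.71

A = SD_Y / SD_X = 10.9 / 12.8 = 0.851562
B = M_Y − A·M_X = 39.7 − 0.851562 × 49.8 = -2.71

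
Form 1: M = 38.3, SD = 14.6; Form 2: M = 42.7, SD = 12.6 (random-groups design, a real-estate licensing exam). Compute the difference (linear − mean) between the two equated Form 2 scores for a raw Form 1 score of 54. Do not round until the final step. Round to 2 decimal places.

-2.15

Mean-equated: 54 + (42.7 − 38.3) = 58.40
Linear-equated: (12.6/14.6)(54 − 38.3) + 42.7 = 56.249
Difference = 56.249 − 58.40 = -2.15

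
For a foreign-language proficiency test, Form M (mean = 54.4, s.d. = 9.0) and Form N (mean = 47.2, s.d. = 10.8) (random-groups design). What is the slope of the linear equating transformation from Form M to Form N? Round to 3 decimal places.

A = SD_Y / SD_X = 10.8 / 9.0 = 1.200

1.200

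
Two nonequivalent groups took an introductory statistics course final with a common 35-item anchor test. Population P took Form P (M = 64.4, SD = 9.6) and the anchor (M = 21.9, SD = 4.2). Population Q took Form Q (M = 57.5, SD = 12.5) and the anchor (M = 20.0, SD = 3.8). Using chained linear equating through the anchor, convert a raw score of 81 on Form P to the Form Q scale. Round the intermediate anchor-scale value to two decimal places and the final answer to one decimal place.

Form P → anchor (Population P): v = (4.2/9.6)(81 − 64.4) + 21.9 = 29.16
anchor → Form Q (Population Q): y = (12.5/3.8)(29.16 − 20.0) + 57.5 = 87.6

87.6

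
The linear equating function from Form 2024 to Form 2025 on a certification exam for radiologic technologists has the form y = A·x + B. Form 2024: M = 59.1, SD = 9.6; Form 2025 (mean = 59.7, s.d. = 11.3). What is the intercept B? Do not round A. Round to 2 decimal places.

-9.87

A = SD_Y / SD_X = 11.3 / 9.6 = 1.177083
B = M_Y − A·M_X = 59.7 − 1.177083 × 59.1 = -9.87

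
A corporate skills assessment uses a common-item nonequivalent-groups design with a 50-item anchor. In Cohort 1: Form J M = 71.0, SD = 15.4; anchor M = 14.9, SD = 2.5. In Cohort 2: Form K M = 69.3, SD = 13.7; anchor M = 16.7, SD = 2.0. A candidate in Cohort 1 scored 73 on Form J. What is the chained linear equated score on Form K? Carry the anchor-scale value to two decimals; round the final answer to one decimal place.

Form J → anchor (Cohort 1): v = (2.5/15.4)(73 − 71.0) + 14.9 = 15.22
anchor → Form K (Cohort 2): y = (13.7/2.0)(15.22 − 16.7) + 69.3 = 59.2

59.2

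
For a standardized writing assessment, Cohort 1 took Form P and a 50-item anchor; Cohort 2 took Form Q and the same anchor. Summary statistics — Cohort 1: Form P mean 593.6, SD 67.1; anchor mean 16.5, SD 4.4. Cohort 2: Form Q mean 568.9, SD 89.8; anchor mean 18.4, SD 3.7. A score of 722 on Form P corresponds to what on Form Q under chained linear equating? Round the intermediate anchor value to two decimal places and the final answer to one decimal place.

Form P → anchor (Cohort 1): v = (4.4/67.1)(722 − 593.6) + 16.5 = 24.92
anchor → Form Q (Cohort 2): y = (89.8/3.7)(24.92 − 18.4) + 568.9 = 727.1

727.1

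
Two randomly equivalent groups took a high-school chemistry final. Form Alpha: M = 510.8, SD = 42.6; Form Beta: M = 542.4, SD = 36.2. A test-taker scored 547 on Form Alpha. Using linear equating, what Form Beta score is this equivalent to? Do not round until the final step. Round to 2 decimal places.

Linear equating: y = (SD_Y/SD_X)(x − M_X) + M_Y
y = (36.2/42.6)(547 − 510.8) + 542.4
y = 0.849765 × 36.2 + 542.4 = 30.7615 + 542.4 = 573.16

573.16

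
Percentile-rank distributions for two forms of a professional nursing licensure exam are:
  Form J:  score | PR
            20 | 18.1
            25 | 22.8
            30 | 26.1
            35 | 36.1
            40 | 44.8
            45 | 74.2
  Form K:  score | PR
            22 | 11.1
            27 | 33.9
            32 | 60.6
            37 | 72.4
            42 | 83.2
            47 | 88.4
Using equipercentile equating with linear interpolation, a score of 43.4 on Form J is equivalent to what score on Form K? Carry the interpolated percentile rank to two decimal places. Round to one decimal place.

PR of 43.4 on Form J: 44.8 + (43.4 − 40)/(45 − 40) × (74.2 − 44.8) = 64.79
On Form K, PR 64.79 falls between score 32 (PR 60.6) and 37 (PR 72.4).
Interpolate: 32 + (64.79 − 60.6)/(72.4 − 60.6) × (37 − 32) = 33.8

33.8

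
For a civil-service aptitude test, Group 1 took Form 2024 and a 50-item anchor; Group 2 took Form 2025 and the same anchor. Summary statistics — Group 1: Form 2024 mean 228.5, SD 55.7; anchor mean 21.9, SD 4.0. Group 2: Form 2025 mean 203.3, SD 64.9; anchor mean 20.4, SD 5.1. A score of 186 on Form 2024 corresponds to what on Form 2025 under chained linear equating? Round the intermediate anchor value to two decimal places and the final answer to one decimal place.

Form 2024 → anchor (Group 1): v = (4.0/55.7)(186 − 228.5) + 21.9 = 18.85
anchor → Form 2025 (Group 2): y = (64.9/5.1)(18.85 − 20.4) + 203.3 = 183.6

183.6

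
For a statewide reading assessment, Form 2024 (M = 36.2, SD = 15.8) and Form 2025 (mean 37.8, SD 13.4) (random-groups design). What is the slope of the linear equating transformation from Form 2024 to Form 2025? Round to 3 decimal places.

0.848

A = SD_Y / SD_X = 13.4 / 15.8 = 0.848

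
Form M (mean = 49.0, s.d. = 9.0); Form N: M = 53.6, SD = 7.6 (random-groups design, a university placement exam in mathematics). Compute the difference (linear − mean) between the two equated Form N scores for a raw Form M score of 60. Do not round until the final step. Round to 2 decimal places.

Mean-equated: 60 + (53.6 − 49.0) = 64.60
Linear-equated: (7.6/9.0)(60 − 49.0) + 53.6 = 62.889
Difference = 62.889 − 64.60 = -1.71

-1.71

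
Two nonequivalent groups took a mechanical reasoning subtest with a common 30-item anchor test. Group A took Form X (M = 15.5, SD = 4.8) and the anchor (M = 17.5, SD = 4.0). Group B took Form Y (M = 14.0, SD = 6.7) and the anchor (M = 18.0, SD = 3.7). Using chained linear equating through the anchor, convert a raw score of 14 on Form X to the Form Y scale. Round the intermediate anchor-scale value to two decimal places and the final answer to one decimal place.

10.8

Form X → anchor (Group A): v = (4.0/4.8)(14 − 15.5) + 17.5 = 16.25
anchor → Form Y (Group B): y = (6.7/3.7)(16.25 − 18.0) + 14.0 = 10.8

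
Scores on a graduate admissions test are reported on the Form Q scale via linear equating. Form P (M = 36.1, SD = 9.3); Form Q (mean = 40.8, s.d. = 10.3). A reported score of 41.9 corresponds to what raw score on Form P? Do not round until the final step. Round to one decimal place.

37.1

Invert y = (SD_Y/SD_X)(x − M_X) + M_Y:
x = (SD_X/SD_Y)(y − M_Y) + M_X = (9.3/10.3)(41.9 − 40.8) + 36.1
x = 0.902913 × 1.100 + 36.1 = 37.1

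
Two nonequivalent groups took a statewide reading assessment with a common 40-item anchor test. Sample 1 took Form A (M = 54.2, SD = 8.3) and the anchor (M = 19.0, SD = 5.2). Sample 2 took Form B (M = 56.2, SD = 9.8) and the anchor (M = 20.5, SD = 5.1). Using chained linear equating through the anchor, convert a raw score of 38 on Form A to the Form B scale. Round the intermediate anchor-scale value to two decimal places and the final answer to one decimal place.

33.8

Form A → anchor (Sample 1): v = (5.2/8.3)(38 − 54.2) + 19.0 = 8.85
anchor → Form B (Sample 2): y = (9.8/5.1)(8.85 − 20.5) + 56.2 = 33.8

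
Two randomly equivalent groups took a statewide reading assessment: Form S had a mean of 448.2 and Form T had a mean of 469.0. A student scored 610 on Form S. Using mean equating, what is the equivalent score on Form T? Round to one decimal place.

630.8

Mean equating: y = x + (M_Y − M_X) = 610 + (469.0 − 448.2) = 630.8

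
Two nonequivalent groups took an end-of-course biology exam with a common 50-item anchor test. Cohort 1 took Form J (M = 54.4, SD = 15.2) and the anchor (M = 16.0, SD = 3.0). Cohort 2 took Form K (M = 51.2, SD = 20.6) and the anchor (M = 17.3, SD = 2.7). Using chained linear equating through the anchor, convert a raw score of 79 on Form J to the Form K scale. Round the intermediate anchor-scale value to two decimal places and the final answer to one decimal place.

78.4

Form J → anchor (Cohort 1): v = (3.0/15.2)(79 − 54.4) + 16.0 = 20.86
anchor → Form K (Cohort 2): y = (20.6/2.7)(20.86 − 17.3) + 51.2 = 78.4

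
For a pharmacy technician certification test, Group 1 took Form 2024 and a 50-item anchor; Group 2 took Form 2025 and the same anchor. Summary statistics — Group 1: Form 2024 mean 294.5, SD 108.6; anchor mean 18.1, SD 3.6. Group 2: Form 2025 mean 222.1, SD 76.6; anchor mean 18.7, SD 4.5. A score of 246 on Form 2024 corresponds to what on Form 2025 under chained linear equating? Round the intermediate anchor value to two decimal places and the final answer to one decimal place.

184.5

Form 2024 → anchor (Group 1): v = (3.6/108.6)(246 − 294.5) + 18.1 = 16.49
anchor → Form 2025 (Group 2): y = (76.6/4.5)(16.49 − 18.7) + 222.1 = 184.5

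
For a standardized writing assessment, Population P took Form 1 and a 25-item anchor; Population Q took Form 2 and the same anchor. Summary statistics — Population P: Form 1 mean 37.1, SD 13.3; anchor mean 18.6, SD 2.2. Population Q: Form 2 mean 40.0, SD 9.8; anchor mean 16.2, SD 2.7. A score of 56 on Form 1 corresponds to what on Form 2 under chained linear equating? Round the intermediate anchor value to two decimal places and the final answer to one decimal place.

60.1

Form 1 → anchor (Population P): v = (2.2/13.3)(56 − 37.1) + 18.6 = 21.73
anchor → Form 2 (Population Q): y = (9.8/2.7)(21.73 − 16.2) + 40.0 = 60.1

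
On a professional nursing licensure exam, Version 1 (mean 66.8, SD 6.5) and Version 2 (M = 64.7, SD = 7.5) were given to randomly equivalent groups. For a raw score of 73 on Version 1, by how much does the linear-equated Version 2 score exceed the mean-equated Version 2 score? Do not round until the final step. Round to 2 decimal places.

Mean-equated: 73 + (64.7 − 66.8) = 70.90
Linear-equated: (7.5/6.5)(73 − 66.8) + 64.7 = 71.854
Difference = 71.854 − 70.90 = 0.95

0.95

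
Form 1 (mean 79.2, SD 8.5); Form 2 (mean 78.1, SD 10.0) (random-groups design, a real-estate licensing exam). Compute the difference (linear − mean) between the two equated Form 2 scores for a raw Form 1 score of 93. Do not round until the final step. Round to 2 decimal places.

Mean-equated: 93 + (78.1 − 79.2) = 91.90
Linear-equated: (10.0/8.5)(93 − 79.2) + 78.1 = 94.335
Difference = 94.335 − 91.90 = 2.44

2.44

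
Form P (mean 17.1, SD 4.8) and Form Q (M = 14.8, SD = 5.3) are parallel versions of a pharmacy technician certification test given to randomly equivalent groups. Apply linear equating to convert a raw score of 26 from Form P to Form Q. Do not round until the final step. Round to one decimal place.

24.6

Linear equating: y = (SD_Y/SD_X)(x − M_X) + M_Y
y = (5.3/4.8)(26 − 17.1) + 14.8
y = 1.104167 × 8.9 + 14.8 = 9.8271 + 14.8 = 24.6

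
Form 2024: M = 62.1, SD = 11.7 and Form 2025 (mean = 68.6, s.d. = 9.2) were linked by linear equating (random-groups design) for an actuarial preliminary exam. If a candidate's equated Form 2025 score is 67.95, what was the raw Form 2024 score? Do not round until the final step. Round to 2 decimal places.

61.27

Invert y = (SD_Y/SD_X)(x − M_X) + M_Y:
x = (SD_X/SD_Y)(y − M_Y) + M_X = (11.7/9.2)(67.95 − 68.6) + 62.1
x = 1.271739 × -0.650 + 62.1 = 61.27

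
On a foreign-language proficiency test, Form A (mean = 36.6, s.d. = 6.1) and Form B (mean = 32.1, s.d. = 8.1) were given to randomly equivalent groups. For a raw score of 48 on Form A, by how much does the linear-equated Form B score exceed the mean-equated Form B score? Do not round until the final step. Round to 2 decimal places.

Mean-equated: 48 + (32.1 − 36.6) = 43.50
Linear-equated: (8.1/6.1)(48 − 36.6) + 32.1 = 47.238
Difference = 47.238 − 43.50 = 3.74

3.74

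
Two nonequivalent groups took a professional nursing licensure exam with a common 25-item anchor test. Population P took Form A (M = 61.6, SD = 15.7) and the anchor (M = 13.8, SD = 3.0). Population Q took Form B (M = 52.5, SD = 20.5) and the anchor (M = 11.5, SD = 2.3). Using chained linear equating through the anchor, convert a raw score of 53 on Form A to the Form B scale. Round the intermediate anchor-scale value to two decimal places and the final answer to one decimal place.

Form A → anchor (Population P): v = (3.0/15.7)(53 − 61.6) + 13.8 = 12.16
anchor → Form B (Population Q): y = (20.5/2.3)(12.16 − 11.5) + 52.5 = 58.4

58.4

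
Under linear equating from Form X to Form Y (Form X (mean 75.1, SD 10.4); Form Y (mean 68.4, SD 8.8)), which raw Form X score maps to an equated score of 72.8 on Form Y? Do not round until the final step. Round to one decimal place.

Invert y = (SD_Y/SD_X)(x − M_X) + M_Y:
x = (SD_X/SD_Y)(y − M_Y) + M_X = (10.4/8.8)(72.8 − 68.4) + 75.1
x = 1.181818 × 4.400 + 75.1 = 80.3

80.3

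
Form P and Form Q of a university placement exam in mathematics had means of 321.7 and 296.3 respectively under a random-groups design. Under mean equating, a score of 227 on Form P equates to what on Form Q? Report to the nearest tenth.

201.6

Mean equating: y = x + (M_Y − M_X) = 227 + (296.3 − 321.7) = 201.6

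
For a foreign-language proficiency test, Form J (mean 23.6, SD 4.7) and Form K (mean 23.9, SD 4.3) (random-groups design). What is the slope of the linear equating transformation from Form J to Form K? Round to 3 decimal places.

0.915

A = SD_Y / SD_X = 4.3 / 4.7 = 0.915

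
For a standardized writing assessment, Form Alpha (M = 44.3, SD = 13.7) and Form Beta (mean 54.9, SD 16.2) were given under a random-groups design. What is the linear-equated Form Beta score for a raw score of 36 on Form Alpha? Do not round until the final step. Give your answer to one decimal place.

Linear equating: y = (SD_Y/SD_X)(x − M_X) + M_Y
y = (16.2/13.7)(36 − 44.3) + 54.9
y = 1.182482 × -8.3 + 54.9 = -9.8146 + 54.9 = 45.1

45.1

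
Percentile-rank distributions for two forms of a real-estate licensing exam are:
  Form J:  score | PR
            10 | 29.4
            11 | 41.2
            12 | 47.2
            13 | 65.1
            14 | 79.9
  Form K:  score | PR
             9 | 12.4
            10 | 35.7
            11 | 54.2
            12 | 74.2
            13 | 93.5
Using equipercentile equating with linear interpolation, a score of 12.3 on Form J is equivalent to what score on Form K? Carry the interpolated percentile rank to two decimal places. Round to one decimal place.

10.9

PR of 12.3 on Form J: 47.2 + (12.3 − 12)/(13 − 12) × (65.1 − 47.2) = 52.57
On Form K, PR 52.57 falls between score 10 (PR 35.7) and 11 (PR 54.2).
Interpolate: 10 + (52.57 − 35.7)/(54.2 − 35.7) × (11 − 10) = 10.9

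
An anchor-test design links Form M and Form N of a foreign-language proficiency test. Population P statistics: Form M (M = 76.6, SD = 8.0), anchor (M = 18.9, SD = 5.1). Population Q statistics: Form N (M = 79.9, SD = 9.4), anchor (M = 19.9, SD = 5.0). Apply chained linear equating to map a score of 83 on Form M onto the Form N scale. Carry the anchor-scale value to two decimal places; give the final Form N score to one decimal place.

85.7

Form M → anchor (Population P): v = (5.1/8.0)(83 − 76.6) + 18.9 = 22.98
anchor → Form N (Population Q): y = (9.4/5.0)(22.98 − 19.9) + 79.9 = 85.7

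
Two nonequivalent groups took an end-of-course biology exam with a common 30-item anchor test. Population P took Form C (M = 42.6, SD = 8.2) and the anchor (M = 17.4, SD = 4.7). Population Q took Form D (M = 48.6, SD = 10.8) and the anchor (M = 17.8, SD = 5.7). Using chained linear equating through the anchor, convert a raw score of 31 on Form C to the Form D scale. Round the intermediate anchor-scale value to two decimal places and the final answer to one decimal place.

35.2

Form C → anchor (Population P): v = (4.7/8.2)(31 − 42.6) + 17.4 = 10.75
anchor → Form D (Population Q): y = (10.8/5.7)(10.75 − 17.8) + 48.6 = 35.2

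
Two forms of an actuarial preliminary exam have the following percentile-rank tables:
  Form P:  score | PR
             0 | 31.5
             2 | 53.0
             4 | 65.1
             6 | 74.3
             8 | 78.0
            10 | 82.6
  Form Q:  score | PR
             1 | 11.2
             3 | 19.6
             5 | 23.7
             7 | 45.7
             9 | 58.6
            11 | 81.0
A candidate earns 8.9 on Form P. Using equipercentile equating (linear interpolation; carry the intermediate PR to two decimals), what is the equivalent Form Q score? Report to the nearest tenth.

10.9

PR of 8.9 on Form P: 78.0 + (8.9 − 8)/(10 − 8) × (82.6 − 78.0) = 80.07
On Form Q, PR 80.07 falls between score 9 (PR 58.6) and 11 (PR 81.0).
Interpolate: 9 + (80.07 − 58.6)/(81.0 − 58.6) × (11 − 9) = 10.9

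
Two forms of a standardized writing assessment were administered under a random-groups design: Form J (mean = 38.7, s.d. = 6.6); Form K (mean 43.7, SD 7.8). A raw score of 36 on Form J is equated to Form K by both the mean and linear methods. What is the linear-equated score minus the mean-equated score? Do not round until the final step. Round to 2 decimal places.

-0.49

Mean-equated: 36 + (43.7 − 38.7) = 41.00
Linear-equated: (7.8/6.6)(36 − 38.7) + 43.7 = 40.509
Difference = 40.509 − 41.00 = -0.49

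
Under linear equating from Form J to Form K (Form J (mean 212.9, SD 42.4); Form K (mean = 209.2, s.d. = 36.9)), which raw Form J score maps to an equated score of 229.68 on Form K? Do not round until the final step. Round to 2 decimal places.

236.43

Invert y = (SD_Y/SD_X)(x − M_X) + M_Y:
x = (SD_X/SD_Y)(y − M_Y) + M_X = (42.4/36.9)(229.68 − 209.2) + 212.9
x = 1.149051 × 20.480 + 212.9 = 236.43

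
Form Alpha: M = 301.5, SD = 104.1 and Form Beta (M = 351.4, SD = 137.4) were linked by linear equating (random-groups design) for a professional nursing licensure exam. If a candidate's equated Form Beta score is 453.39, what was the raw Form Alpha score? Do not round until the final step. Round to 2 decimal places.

378.77

Invert y = (SD_Y/SD_X)(x − M_X) + M_Y:
x = (SD_X/SD_Y)(y − M_Y) + M_X = (104.1/137.4)(453.39 − 351.4) + 301.5
x = 0.757642 × 101.990 + 301.5 = 378.77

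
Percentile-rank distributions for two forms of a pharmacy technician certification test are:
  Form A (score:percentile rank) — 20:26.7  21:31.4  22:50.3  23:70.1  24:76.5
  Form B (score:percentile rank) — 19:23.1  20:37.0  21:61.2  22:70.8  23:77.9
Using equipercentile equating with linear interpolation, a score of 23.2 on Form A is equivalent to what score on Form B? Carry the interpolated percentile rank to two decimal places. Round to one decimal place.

PR of 23.2 on Form A: 70.1 + (23.2 − 23)/(24 − 23) × (76.5 − 70.1) = 71.38
On Form B, PR 71.38 falls between score 22 (PR 70.8) and 23 (PR 77.9).
Interpolate: 22 + (71.38 − 70.8)/(77.9 − 70.8) × (23 − 22) = 22.1

22.1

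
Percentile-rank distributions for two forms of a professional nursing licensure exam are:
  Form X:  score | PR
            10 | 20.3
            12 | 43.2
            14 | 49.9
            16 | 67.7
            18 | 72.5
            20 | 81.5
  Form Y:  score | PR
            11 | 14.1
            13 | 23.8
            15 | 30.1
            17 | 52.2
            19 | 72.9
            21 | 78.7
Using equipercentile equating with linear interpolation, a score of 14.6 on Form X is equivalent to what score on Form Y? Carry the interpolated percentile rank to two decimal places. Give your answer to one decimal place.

17.3

PR of 14.6 on Form X: 49.9 + (14.6 − 14)/(16 − 14) × (67.7 − 49.9) = 55.24
On Form Y, PR 55.24 falls between score 17 (PR 52.2) and 19 (PR 72.9).
Interpolate: 17 + (55.24 − 52.2)/(72.9 − 52.2) × (19 − 17) = 17.3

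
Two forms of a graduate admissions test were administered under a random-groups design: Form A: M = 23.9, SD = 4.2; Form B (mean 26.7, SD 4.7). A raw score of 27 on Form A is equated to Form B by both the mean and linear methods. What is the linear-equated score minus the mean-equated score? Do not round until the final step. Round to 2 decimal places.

Mean-equated: 27 + (26.7 − 23.9) = 29.80
Linear-equated: (4.7/4.2)(27 − 23.9) + 26.7 = 30.169
Difference = 30.169 − 29.80 = 0.37

0.37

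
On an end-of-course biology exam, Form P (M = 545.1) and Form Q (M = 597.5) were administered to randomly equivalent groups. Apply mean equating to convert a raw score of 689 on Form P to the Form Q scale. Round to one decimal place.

Mean equating: y = x + (M_Y − M_X) = 689 + (597.5 − 545.1) = 741.4

741.4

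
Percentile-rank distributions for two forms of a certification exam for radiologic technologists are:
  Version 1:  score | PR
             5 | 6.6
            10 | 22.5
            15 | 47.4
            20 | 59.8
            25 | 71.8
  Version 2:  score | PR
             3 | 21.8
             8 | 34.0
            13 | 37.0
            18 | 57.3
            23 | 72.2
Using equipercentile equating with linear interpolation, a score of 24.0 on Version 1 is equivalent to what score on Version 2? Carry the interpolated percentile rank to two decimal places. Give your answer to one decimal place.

22.1

PR of 24.0 on Version 1: 59.8 + (24.0 − 20)/(25 − 20) × (71.8 − 59.8) = 69.40
On Version 2, PR 69.40 falls between score 18 (PR 57.3) and 23 (PR 72.2).
Interpolate: 18 + (69.40 − 57.3)/(72.2 − 57.3) × (23 − 18) = 22.1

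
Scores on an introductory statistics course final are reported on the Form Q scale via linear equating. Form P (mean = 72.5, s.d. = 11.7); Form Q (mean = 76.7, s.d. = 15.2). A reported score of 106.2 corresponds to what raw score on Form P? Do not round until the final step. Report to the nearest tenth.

Invert y = (SD_Y/SD_X)(x − M_X) + M_Y:
x = (SD_X/SD_Y)(y − M_Y) + M_X = (11.7/15.2)(106.2 − 76.7) + 72.5
x = 0.769737 × 29.500 + 72.5 = 95.2

95.2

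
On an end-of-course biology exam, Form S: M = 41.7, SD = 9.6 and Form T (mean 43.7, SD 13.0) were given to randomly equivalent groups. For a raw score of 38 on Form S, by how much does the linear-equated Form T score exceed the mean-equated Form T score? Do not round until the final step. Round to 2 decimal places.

Mean-equated: 38 + (43.7 − 41.7) = 40.00
Linear-equated: (13.0/9.6)(38 − 41.7) + 43.7 = 38.690
Difference = 38.690 − 40.00 = -1.31

-1.31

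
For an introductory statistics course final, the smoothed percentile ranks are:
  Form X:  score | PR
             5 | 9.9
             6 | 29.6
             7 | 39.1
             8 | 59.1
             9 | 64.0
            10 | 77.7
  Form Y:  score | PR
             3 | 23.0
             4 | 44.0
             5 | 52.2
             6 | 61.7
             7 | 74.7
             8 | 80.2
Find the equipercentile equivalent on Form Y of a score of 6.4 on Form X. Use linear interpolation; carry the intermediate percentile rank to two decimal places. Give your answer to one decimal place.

PR of 6.4 on Form X: 29.6 + (6.4 − 6)/(7 − 6) × (39.1 − 29.6) = 33.40
On Form Y, PR 33.40 falls between score 3 (PR 23.0) and 4 (PR 44.0).
Interpolate: 3 + (33.40 − 23.0)/(44.0 − 23.0) × (4 − 3) = 3.5

3.5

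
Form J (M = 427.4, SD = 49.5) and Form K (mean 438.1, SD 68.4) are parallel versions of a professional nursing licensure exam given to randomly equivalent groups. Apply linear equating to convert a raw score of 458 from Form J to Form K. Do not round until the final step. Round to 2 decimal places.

480.38

Linear equating: y = (SD_Y/SD_X)(x − M_X) + M_Y
y = (68.4/49.5)(458 − 427.4) + 438.1
y = 1.381818 × 30.6 + 438.1 = 42.2836 + 438.1 = 480.38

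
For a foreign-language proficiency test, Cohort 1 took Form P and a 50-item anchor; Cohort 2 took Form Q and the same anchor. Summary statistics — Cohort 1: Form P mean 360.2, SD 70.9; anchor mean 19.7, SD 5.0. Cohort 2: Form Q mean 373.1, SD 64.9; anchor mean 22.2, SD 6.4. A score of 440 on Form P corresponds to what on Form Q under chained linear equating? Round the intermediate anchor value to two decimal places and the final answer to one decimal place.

404.8

Form P → anchor (Cohort 1): v = (5.0/70.9)(440 − 360.2) + 19.7 = 25.33
anchor → Form Q (Cohort 2): y = (64.9/6.4)(25.33 − 22.2) + 373.1 = 404.8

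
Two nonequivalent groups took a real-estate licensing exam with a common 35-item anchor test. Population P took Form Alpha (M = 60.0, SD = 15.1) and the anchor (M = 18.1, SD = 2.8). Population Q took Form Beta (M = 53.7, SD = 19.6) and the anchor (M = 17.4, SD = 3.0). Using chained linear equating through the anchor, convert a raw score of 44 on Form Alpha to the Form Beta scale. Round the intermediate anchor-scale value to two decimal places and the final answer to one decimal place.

Form Alpha → anchor (Population P): v = (2.8/15.1)(44 − 60.0) + 18.1 = 15.13
anchor → Form Beta (Population Q): y = (19.6/3.0)(15.13 − 17.4) + 53.7 = 38.9

38.9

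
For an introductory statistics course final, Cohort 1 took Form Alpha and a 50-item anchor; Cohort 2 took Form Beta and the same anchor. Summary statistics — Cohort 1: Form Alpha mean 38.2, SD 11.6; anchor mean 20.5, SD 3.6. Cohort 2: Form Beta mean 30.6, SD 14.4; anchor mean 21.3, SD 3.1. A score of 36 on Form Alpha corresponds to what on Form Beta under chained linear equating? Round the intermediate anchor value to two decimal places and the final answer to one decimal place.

23.7

Form Alpha → anchor (Cohort 1): v = (3.6/11.6)(36 − 38.2) + 20.5 = 19.82
anchor → Form Beta (Cohort 2): y = (14.4/3.1)(19.82 − 21.3) + 30.6 = 23.7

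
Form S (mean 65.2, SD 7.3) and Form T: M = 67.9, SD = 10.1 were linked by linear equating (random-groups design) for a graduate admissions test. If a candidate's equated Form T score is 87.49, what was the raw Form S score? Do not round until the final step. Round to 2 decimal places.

Invert y = (SD_Y/SD_X)(x − M_X) + M_Y:
x = (SD_X/SD_Y)(y − M_Y) + M_X = (7.3/10.1)(87.49 − 67.9) + 65.2
x = 0.722772 × 19.590 + 65.2 = 79.36

79.36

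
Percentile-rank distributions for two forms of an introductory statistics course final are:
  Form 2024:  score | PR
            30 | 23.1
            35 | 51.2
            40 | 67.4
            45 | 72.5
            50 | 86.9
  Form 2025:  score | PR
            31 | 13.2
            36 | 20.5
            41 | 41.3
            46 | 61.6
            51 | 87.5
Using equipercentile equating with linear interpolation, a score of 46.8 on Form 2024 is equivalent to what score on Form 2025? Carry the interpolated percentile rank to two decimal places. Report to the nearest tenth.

49.1

PR of 46.8 on Form 2024: 72.5 + (46.8 − 45)/(50 − 45) × (86.9 − 72.5) = 77.68
On Form 2025, PR 77.68 falls between score 46 (PR 61.6) and 51 (PR 87.5).
Interpolate: 46 + (77.68 − 61.6)/(87.5 − 61.6) × (51 − 46) = 49.1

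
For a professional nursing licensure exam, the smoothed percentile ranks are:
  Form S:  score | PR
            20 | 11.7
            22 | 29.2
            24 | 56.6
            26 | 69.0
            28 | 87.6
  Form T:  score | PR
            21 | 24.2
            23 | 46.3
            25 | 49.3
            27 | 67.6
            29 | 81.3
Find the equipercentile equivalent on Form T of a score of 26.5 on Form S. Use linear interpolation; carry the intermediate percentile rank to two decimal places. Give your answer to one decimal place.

27.9

PR of 26.5 on Form S: 69.0 + (26.5 − 26)/(28 − 26) × (87.6 − 69.0) = 73.65
On Form T, PR 73.65 falls between score 27 (PR 67.6) and 29 (PR 81.3).
Interpolate: 27 + (73.65 − 67.6)/(81.3 − 67.6) × (29 − 27) = 27.9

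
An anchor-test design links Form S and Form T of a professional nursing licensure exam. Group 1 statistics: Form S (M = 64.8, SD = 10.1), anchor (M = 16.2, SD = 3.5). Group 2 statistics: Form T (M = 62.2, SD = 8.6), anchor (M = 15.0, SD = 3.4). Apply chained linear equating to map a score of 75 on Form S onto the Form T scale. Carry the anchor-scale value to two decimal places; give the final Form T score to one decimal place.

Form S → anchor (Group 1): v = (3.5/10.1)(75 − 64.8) + 16.2 = 19.73
anchor → Form T (Group 2): y = (8.6/3.4)(19.73 − 15.0) + 62.2 = 74.2

74.2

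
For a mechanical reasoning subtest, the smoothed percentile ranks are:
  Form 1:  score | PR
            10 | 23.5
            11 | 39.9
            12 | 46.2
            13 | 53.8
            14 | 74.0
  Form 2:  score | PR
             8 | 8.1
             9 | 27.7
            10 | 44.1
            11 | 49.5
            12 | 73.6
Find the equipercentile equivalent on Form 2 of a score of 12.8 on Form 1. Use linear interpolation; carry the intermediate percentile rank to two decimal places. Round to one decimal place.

11.1

PR of 12.8 on Form 1: 46.2 + (12.8 − 12)/(13 − 12) × (53.8 − 46.2) = 52.28
On Form 2, PR 52.28 falls between score 11 (PR 49.5) and 12 (PR 73.6).
Interpolate: 11 + (52.28 − 49.5)/(73.6 − 49.5) × (12 − 11) = 11.1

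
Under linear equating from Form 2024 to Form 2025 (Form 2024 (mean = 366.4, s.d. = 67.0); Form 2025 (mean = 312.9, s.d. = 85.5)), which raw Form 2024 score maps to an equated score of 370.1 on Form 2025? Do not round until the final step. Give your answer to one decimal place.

411.2

Invert y = (SD_Y/SD_X)(x − M_X) + M_Y:
x = (SD_X/SD_Y)(y − M_Y) + M_X = (67.0/85.5)(370.1 − 312.9) + 366.4
x = 0.783626 × 57.200 + 366.4 = 411.2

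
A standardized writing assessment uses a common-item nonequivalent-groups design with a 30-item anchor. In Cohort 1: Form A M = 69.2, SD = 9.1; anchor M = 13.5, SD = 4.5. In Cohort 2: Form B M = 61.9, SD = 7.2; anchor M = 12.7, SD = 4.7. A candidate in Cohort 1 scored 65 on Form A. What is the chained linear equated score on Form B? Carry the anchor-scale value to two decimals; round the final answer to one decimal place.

59.9

Form A → anchor (Cohort 1): v = (4.5/9.1)(65 − 69.2) + 13.5 = 11.42
anchor → Form B (Cohort 2): y = (7.2/4.7)(11.42 − 12.7) + 61.9 = 59.9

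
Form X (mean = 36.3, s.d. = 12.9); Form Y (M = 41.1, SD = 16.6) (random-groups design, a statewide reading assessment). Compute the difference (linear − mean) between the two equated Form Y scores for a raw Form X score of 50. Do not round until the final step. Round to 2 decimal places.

3.93

Mean-equated: 50 + (41.1 − 36.3) = 54.80
Linear-equated: (16.6/12.9)(50 − 36.3) + 41.1 = 58.729
Difference = 58.729 − 54.80 = 3.93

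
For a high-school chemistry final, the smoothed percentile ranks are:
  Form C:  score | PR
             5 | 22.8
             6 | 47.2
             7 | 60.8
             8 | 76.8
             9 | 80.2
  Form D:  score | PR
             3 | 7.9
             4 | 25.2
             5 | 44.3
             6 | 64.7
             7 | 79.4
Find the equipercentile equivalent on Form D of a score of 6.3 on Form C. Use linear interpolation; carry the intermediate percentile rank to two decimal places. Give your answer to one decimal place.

PR of 6.3 on Form C: 47.2 + (6.3 − 6)/(7 − 6) × (60.8 − 47.2) = 51.28
On Form D, PR 51.28 falls between score 5 (PR 44.3) and 6 (PR 64.7).
Interpolate: 5 + (51.28 − 44.3)/(64.7 − 44.3) × (6 − 5) = 5.3

5.3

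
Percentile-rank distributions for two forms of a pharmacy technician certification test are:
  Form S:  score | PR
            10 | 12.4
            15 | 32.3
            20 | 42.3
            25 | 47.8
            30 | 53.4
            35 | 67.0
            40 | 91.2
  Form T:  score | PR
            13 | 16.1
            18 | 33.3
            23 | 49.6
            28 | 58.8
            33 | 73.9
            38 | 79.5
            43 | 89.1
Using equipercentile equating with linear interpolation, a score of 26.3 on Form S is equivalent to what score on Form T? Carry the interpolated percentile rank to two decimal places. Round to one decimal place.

22.9

PR of 26.3 on Form S: 47.8 + (26.3 − 25)/(30 − 25) × (53.4 − 47.8) = 49.26
On Form T, PR 49.26 falls between score 18 (PR 33.3) and 23 (PR 49.6).
Interpolate: 18 + (49.26 − 33.3)/(49.6 − 33.3) × (23 − 18) = 22.9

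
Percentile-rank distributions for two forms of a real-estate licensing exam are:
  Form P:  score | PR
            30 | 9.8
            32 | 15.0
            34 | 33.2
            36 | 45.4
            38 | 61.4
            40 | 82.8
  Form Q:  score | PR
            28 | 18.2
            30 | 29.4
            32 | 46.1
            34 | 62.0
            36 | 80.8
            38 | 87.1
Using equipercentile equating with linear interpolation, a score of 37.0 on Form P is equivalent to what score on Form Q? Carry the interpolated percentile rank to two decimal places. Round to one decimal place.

PR of 37.0 on Form P: 45.4 + (37.0 − 36)/(38 − 36) × (61.4 − 45.4) = 53.40
On Form Q, PR 53.40 falls between score 32 (PR 46.1) and 34 (PR 62.0).
Interpolate: 32 + (53.40 − 46.1)/(62.0 − 46.1) × (34 − 32) = 32.9

32.9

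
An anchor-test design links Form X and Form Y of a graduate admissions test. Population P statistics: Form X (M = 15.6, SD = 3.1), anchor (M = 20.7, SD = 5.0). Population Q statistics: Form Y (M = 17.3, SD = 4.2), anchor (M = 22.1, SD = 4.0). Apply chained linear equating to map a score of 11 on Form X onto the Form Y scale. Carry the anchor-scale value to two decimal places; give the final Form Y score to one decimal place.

8.0

Form X → anchor (Population P): v = (5.0/3.1)(11 − 15.6) + 20.7 = 13.28
anchor → Form Y (Population Q): y = (4.2/4.0)(13.28 − 22.1) + 17.3 = 8.0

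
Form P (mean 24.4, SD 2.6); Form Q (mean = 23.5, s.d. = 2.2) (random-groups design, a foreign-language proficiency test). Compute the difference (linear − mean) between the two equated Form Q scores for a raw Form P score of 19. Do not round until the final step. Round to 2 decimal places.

Mean-equated: 19 + (23.5 − 24.4) = 18.10
Linear-equated: (2.2/2.6)(19 − 24.4) + 23.5 = 18.931
Difference = 18.931 − 18.10 = 0.83

0.83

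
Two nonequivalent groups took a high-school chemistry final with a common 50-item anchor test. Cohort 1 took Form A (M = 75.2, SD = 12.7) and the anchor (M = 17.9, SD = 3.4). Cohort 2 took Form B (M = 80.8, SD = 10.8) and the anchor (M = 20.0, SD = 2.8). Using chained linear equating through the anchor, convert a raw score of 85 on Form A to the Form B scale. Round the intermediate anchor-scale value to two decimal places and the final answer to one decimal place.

82.8

Form A → anchor (Cohort 1): v = (3.4/12.7)(85 − 75.2) + 17.9 = 20.52
anchor → Form B (Cohort 2): y = (10.8/2.8)(20.52 − 20.0) + 80.8 = 82.8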